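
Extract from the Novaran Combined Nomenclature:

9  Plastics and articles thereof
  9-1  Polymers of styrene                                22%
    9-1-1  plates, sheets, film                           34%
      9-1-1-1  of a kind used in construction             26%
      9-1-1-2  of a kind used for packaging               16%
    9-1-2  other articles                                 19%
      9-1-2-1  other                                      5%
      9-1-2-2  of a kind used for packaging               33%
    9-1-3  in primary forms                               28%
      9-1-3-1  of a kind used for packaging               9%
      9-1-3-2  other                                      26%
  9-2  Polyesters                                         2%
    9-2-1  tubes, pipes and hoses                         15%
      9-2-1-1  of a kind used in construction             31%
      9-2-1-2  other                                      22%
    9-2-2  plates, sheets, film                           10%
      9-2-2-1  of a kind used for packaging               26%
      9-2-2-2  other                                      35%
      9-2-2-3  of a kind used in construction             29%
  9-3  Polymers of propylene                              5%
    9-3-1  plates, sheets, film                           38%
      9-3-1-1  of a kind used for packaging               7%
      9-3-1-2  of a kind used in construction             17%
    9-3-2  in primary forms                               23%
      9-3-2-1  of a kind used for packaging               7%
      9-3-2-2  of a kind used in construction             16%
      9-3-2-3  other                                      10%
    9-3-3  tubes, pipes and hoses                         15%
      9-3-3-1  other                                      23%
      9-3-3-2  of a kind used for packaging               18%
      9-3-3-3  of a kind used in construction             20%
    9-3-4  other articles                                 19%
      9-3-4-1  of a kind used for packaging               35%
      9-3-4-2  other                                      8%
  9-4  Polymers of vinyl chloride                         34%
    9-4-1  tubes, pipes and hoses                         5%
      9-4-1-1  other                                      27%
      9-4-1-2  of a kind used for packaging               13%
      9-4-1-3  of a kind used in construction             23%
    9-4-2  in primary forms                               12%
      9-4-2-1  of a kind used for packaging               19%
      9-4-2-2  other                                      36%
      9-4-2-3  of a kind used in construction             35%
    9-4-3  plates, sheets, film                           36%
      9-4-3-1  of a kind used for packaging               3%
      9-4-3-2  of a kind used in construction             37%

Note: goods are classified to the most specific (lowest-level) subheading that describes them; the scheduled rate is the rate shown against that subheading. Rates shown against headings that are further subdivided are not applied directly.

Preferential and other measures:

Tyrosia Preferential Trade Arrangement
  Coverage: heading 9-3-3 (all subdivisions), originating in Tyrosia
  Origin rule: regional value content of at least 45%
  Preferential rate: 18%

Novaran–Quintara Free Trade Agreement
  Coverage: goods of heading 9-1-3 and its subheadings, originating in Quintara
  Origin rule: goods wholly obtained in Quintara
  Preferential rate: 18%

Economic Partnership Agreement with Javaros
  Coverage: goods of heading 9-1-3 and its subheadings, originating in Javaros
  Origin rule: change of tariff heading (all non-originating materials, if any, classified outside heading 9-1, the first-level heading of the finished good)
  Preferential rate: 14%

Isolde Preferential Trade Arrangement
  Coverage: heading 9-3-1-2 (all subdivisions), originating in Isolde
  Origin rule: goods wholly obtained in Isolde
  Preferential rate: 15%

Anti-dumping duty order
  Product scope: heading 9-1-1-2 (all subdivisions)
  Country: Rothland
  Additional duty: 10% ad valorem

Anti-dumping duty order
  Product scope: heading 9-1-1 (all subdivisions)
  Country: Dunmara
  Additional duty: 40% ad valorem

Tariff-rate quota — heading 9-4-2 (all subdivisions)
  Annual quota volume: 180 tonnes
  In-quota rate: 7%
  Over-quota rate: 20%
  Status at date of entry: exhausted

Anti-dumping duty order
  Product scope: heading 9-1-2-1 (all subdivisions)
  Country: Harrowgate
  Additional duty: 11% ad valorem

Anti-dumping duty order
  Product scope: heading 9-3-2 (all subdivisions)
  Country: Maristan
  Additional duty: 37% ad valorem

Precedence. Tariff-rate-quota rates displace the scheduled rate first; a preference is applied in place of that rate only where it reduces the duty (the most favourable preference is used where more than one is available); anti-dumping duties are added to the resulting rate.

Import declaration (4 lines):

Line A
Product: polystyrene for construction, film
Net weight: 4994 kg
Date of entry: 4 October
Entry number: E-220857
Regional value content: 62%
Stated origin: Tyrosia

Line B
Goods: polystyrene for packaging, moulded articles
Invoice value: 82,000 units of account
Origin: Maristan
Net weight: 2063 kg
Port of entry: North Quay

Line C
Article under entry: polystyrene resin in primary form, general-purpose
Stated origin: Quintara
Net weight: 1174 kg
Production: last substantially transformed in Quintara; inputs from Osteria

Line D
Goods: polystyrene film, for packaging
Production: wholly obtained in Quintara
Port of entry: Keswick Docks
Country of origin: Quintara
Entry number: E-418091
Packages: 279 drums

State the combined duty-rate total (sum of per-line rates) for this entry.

101%

Line A: polystyrene → 9-1; film → 9-1-1; for construction → 9-1-1-1. Scheduled 26%. Tyrosia agreement on 9-3-3: 9-1-1-1 not covered. → 26%.
Line B: polystyrene → 9-1; moulded articles → 9-1-2; for packaging → 9-1-2-2. Scheduled 33%. No special measure applies. → 33%.
Line C: polystyrene → 9-1; resin in primary form → 9-1-3; general-purpose → 9-1-3-2. Scheduled 26%. Quintara agreement on 9-1-3: not wholly obtained. → 26%.
Line D: polystyrene → 9-1; film → 9-1-1; for packaging → 9-1-1-2. Scheduled 16%. Quintara agreement on 9-1-3: 9-1-1-2 not covered. → 16%.
Sum: 26% + 33% + 26% + 16% = 101%.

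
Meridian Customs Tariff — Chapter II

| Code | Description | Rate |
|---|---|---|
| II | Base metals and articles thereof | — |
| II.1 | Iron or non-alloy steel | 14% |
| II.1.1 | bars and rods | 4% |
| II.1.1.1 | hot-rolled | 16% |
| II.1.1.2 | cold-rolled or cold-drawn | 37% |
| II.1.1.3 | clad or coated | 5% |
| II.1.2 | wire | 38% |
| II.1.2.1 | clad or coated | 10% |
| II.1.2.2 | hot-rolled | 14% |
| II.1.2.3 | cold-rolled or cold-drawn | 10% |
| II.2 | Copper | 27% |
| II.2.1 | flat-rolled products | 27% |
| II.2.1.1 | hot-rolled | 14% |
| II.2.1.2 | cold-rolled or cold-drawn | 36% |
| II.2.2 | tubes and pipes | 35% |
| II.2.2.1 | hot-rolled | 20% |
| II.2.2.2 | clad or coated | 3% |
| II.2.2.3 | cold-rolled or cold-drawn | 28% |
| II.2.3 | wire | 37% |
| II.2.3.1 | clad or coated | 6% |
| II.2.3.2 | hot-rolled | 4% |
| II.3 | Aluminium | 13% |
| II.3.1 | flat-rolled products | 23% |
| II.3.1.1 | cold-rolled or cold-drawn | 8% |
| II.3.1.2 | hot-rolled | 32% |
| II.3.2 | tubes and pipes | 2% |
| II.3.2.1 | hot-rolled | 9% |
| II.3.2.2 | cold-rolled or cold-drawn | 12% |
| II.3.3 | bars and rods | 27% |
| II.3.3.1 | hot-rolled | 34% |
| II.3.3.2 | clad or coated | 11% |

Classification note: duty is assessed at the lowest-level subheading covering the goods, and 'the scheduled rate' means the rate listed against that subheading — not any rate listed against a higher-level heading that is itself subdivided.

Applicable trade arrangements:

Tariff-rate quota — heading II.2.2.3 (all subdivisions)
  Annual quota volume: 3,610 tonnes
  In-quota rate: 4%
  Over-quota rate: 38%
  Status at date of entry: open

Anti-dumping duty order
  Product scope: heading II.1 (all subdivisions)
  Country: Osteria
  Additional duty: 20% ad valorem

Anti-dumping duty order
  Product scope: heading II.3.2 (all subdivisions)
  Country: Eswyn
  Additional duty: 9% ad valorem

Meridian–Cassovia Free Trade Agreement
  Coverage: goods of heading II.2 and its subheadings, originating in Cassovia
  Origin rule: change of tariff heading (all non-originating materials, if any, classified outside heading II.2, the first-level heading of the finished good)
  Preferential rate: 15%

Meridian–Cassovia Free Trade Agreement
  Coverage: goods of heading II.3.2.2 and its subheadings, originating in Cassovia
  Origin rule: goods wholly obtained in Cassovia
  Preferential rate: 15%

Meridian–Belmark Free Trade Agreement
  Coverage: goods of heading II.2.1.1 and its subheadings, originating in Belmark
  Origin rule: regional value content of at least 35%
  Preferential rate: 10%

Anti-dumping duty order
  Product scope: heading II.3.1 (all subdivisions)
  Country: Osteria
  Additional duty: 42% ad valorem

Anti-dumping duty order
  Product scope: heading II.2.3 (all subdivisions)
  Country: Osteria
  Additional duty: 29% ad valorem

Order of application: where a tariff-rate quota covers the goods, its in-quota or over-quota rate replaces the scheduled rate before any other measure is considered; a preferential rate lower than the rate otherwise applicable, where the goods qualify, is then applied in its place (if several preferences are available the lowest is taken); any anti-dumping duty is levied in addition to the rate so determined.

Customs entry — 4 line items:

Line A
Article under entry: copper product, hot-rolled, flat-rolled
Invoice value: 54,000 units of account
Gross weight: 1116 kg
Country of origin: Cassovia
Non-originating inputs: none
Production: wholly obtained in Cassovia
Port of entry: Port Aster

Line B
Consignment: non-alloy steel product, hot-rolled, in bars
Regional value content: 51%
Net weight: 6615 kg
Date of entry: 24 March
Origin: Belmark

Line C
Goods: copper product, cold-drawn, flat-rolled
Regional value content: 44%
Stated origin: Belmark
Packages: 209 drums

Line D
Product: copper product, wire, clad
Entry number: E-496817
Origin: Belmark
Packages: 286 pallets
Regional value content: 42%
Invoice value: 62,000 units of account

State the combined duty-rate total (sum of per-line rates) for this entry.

Line A: copper → II.2; flat-rolled → II.2.1; hot-rolled → II.2.1.1. Scheduled 14%. Cassovia agreement on II.2: CTH met → 15% available; Cassovia agreement on II.3.2.2: II.2.1.1 not covered; preference 15% not lower than 14% → no reduction. → 14%.
Line B: non-alloy steel → II.1; in bars → II.1.1; hot-rolled → II.1.1.1. Scheduled 16%. Belmark agreement on II.2.1.1: II.1.1.1 not covered. → 16%.
Line C: copper → II.2; flat-rolled → II.2.1; cold-drawn → II.2.1.2. Scheduled 36%. Belmark agreement on II.2.1.1: II.2.1.2 not covered. → 36%.
Line D: copper → II.2; wire → II.2.3; clad → II.2.3.1. Scheduled 6%. Belmark agreement on II.2.1.1: II.2.3.1 not covered. → 6%.
Sum: 14% + 16% + 36% + 6% = 72%.

72%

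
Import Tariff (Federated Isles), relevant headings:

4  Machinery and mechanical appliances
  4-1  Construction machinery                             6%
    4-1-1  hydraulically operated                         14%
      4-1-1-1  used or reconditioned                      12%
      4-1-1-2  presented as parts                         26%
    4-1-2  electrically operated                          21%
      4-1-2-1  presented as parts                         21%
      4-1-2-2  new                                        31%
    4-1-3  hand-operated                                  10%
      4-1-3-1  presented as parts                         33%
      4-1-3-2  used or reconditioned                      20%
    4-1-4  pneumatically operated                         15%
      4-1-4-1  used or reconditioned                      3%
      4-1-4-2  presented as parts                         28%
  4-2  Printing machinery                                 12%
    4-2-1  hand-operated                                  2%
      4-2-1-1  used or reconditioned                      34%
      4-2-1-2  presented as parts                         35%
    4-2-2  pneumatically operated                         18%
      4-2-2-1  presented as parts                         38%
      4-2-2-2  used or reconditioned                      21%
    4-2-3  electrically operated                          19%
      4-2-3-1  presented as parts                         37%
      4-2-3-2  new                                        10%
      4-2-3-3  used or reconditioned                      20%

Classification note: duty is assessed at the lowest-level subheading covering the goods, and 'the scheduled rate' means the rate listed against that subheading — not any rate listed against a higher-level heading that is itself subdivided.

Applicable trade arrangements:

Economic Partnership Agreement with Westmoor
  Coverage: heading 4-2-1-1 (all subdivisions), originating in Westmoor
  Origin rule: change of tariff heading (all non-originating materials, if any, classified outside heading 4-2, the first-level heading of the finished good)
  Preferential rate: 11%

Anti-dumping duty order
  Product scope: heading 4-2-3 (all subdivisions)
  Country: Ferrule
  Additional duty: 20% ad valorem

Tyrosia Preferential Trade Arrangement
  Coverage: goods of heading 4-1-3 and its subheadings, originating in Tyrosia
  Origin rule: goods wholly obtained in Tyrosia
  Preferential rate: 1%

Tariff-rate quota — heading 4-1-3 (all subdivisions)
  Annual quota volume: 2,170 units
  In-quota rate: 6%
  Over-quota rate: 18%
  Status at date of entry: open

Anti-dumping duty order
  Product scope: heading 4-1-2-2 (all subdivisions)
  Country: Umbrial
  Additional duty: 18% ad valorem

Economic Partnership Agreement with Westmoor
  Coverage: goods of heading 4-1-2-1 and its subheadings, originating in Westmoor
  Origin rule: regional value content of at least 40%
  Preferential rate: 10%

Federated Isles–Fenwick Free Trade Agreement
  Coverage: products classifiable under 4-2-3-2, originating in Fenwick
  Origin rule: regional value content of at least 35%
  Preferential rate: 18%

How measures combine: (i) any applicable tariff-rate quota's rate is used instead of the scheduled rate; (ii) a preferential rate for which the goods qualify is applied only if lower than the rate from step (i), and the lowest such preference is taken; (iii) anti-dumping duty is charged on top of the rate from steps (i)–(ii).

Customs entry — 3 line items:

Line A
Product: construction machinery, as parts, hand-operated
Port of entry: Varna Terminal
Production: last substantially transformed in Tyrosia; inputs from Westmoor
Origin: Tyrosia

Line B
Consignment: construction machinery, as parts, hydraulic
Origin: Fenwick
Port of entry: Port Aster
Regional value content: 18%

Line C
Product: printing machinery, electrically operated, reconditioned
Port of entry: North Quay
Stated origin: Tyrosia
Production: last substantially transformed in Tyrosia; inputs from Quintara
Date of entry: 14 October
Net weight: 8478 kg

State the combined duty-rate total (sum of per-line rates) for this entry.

52%

Line A: construction → 4-1; hand-operated → 4-1-3; as parts → 4-1-3-1. Scheduled 33%. quota on 4-1-3 open → in-quota 6%; Tyrosia agreement on 4-1-3: not wholly obtained. → 6%.
Line B: construction → 4-1; hydraulic → 4-1-1; as parts → 4-1-1-2. Scheduled 26%. Fenwick agreement on 4-2-3-2: 4-1-1-2 not covered. → 26%.
Line C: printing → 4-2; electrically operated → 4-2-3; reconditioned → 4-2-3-3. Scheduled 20%. Tyrosia agreement on 4-1-3: 4-2-3-3 not covered. → 20%.
Sum: 6% + 26% + 20% = 52%.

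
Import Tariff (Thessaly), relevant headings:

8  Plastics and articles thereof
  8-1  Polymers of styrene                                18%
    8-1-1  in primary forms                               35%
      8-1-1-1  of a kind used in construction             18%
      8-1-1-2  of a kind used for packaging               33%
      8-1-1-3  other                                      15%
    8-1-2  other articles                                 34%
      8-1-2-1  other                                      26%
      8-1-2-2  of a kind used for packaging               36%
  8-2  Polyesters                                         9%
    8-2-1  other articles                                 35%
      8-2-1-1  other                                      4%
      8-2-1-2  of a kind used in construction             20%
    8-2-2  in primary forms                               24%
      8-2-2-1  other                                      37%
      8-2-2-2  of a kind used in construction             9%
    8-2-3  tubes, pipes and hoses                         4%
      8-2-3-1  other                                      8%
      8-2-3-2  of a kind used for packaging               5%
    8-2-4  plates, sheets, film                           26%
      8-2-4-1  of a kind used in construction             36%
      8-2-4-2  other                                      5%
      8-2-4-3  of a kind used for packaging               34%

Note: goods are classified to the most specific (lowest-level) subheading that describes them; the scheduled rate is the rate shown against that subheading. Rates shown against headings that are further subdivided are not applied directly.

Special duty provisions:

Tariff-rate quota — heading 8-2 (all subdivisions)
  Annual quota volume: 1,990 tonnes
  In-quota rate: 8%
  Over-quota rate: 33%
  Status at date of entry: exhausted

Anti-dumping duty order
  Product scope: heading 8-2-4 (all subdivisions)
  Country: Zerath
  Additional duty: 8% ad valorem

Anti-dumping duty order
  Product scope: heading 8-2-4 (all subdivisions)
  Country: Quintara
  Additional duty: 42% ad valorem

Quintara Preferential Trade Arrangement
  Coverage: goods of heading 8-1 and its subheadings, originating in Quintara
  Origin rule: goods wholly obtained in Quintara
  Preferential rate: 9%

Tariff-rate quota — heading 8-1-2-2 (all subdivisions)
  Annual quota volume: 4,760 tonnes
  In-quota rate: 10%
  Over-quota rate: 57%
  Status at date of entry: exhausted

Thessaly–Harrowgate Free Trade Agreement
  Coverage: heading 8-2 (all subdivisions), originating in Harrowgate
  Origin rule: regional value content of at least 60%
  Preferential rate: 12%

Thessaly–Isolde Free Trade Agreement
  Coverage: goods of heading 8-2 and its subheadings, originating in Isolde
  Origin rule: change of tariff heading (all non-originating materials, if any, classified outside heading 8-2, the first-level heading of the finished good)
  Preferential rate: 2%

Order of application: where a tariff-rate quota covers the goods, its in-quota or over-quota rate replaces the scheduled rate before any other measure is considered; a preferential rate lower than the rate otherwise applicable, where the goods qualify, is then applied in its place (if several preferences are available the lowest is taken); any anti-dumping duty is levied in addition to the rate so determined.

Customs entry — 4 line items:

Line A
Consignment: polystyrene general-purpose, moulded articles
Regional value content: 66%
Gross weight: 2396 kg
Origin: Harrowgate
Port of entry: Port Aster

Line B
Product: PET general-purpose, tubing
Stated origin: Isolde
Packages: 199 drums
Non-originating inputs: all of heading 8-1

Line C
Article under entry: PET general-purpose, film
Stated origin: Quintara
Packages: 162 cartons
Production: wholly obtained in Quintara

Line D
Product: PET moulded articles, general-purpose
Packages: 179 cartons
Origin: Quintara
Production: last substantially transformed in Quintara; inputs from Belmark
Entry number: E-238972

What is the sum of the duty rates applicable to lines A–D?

136%

Line A: polystyrene → 8-1; moulded articles → 8-1-2; general-purpose → 8-1-2-1. Scheduled 26%. Harrowgate agreement on 8-2: 8-1-2-1 not covered. → 26%.
Line B: PET → 8-2; tubing → 8-2-3; general-purpose → 8-2-3-1. Scheduled 8%. quota on 8-2 exhausted → over-quota 33%; Isolde agreement on 8-2: CTH met → 2% available; preferential 2%. → 2%.
Line C: PET → 8-2; film → 8-2-4; general-purpose → 8-2-4-2. Scheduled 5%. quota on 8-2 exhausted → over-quota 33%; Quintara agreement on 8-1: 8-2-4-2 not covered; anti-dumping (Quintara, 8-2-4): +42%; total 33% + 42% = 75%. → 75%.
Line D: PET → 8-2; moulded articles → 8-2-1; general-purpose → 8-2-1-1. Scheduled 4%. quota on 8-2 exhausted → over-quota 33%; Quintara agreement on 8-1: 8-2-1-1 not covered. → 33%.
Sum: 26% + 2% + 75% + 33% = 136%.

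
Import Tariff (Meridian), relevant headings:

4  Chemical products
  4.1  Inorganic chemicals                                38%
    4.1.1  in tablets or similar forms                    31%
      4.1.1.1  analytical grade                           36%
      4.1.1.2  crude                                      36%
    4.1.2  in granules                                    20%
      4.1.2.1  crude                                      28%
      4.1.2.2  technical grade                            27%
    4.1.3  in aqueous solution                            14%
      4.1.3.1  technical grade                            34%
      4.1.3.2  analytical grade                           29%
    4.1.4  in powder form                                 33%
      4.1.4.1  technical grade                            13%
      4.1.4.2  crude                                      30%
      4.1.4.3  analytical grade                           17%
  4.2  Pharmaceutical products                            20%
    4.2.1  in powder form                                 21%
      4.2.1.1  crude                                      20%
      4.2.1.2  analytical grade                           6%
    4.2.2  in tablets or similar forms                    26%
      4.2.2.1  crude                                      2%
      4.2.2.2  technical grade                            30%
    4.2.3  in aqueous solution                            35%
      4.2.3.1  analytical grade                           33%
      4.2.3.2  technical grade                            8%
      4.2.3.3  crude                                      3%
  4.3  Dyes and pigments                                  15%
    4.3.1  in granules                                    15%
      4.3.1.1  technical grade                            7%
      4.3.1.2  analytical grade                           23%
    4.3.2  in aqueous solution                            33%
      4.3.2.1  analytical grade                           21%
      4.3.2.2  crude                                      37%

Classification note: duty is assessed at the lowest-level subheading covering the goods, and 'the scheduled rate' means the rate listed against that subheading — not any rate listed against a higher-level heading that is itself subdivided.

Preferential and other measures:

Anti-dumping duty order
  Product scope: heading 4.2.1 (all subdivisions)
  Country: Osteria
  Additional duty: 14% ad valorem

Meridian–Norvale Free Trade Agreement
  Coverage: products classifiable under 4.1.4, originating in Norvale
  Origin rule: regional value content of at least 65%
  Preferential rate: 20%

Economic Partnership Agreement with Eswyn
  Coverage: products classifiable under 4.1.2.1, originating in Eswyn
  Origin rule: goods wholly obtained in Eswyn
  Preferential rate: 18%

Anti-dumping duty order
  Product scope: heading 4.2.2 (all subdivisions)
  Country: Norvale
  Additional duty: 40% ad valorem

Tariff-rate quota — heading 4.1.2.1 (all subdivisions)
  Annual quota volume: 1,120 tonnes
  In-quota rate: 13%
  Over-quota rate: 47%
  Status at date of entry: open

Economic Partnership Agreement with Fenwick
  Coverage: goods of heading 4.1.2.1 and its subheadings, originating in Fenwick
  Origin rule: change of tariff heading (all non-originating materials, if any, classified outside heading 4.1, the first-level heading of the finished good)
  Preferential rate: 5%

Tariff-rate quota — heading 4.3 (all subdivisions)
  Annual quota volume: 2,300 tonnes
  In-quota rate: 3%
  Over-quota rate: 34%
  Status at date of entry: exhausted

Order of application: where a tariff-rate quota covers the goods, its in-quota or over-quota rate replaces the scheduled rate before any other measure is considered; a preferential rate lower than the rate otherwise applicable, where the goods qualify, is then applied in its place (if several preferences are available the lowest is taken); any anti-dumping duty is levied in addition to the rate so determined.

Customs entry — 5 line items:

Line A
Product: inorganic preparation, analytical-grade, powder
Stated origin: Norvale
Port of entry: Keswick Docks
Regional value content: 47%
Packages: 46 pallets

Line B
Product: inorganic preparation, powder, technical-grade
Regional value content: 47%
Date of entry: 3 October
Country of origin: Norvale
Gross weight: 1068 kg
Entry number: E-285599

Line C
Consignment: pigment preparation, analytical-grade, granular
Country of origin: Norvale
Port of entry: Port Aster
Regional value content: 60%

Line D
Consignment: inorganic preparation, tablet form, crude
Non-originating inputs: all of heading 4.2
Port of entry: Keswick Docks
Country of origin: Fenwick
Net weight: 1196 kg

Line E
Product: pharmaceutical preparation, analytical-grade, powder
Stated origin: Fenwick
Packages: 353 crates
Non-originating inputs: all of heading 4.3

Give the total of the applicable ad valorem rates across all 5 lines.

106%

Line A: inorganic → 4.1; powder → 4.1.4; analytical-grade → 4.1.4.3. Scheduled 17%. Norvale agreement on 4.1.4: RVC < 65%. → 17%.
Line B: inorganic → 4.1; powder → 4.1.4; technical-grade → 4.1.4.1. Scheduled 13%. Norvale agreement on 4.1.4: RVC < 65%. → 13%.
Line C: pigment → 4.3; granular → 4.3.1; analytical-grade → 4.3.1.2. Scheduled 23%. quota on 4.3 exhausted → over-quota 34%; Norvale agreement on 4.1.4: 4.3.1.2 not covered. → 34%.
Line D: inorganic → 4.1; tablet form → 4.1.1; crude → 4.1.1.2. Scheduled 36%. Fenwick agreement on 4.1.2.1: 4.1.1.2 not covered. → 36%.
Line E: pharmaceutical → 4.2; powder → 4.2.1; analytical-grade → 4.2.1.2. Scheduled 6%. Fenwick agreement on 4.1.2.1: 4.2.1.2 not covered. → 6%.
Sum: 17% + 13% + 34% + 36% + 6% = 106%.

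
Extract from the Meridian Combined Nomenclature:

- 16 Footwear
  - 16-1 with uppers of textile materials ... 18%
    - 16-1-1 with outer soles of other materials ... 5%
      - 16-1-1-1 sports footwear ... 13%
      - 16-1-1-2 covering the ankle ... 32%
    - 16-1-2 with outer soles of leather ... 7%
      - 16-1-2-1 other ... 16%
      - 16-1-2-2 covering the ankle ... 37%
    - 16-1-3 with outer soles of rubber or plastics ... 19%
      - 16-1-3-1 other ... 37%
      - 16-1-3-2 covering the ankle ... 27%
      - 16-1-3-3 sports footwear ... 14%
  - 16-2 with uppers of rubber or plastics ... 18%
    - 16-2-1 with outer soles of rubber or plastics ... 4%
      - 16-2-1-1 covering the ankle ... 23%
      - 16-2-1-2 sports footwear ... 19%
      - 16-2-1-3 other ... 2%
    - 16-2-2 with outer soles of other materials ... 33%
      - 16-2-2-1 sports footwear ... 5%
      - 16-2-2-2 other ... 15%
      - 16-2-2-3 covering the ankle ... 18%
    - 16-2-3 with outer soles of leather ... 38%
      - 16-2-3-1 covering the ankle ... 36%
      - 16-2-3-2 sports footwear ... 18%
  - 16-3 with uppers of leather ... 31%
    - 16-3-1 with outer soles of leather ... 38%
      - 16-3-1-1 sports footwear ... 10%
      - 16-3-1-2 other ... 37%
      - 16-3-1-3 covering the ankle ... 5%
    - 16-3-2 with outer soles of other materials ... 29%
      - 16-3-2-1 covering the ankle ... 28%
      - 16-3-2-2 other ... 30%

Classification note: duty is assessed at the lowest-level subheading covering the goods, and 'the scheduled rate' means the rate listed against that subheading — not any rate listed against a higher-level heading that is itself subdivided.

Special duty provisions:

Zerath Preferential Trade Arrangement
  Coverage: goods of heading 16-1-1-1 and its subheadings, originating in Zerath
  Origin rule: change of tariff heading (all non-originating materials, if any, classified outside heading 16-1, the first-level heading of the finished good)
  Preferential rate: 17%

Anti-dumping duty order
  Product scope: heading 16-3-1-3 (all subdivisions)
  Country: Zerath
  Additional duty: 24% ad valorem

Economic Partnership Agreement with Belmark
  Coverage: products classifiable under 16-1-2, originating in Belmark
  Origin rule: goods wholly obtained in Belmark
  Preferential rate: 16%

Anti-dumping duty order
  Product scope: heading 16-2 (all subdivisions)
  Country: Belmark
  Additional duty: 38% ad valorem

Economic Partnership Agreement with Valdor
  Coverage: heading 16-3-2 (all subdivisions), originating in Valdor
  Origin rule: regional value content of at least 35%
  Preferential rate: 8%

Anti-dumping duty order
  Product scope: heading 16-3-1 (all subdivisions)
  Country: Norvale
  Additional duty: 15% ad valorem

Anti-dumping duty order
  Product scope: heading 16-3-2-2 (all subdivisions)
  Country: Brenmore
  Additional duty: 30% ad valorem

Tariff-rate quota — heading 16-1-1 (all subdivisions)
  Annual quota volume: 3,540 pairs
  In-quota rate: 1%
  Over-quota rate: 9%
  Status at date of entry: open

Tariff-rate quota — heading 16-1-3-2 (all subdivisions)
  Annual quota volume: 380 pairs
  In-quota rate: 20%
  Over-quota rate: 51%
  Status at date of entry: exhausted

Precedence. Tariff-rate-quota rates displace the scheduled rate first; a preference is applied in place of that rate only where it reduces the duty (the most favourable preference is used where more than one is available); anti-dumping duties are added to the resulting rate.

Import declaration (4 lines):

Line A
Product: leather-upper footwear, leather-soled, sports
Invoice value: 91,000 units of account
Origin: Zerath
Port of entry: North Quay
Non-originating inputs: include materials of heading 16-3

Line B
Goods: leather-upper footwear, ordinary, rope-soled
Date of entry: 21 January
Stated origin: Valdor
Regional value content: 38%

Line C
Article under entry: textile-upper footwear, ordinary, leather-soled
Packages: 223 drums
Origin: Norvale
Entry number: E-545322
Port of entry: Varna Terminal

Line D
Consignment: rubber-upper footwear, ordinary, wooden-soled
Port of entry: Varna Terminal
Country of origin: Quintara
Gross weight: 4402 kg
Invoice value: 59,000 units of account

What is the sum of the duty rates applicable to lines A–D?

Line A: leather-upper → 16-3; leather-soled → 16-3-1; sports → 16-3-1-1. Scheduled 10%. Zerath agreement on 16-1-1-1: 16-3-1-1 not covered. → 10%.
Line B: leather-upper → 16-3; rope-soled → 16-3-2; ordinary → 16-3-2-2. Scheduled 30%. Valdor agreement on 16-3-2: RVC ≥ 35% → 8% available; preferential 8%. → 8%.
Line C: textile-upper → 16-1; leather-soled → 16-1-2; ordinary → 16-1-2-1. Scheduled 16%. No special measure applies. → 16%.
Line D: rubber-upper → 16-2; wooden-soled → 16-2-2; ordinary → 16-2-2-2. Scheduled 15%. No special measure applies. → 15%.
Sum: 10% + 8% + 16% + 15% = 49%.

49%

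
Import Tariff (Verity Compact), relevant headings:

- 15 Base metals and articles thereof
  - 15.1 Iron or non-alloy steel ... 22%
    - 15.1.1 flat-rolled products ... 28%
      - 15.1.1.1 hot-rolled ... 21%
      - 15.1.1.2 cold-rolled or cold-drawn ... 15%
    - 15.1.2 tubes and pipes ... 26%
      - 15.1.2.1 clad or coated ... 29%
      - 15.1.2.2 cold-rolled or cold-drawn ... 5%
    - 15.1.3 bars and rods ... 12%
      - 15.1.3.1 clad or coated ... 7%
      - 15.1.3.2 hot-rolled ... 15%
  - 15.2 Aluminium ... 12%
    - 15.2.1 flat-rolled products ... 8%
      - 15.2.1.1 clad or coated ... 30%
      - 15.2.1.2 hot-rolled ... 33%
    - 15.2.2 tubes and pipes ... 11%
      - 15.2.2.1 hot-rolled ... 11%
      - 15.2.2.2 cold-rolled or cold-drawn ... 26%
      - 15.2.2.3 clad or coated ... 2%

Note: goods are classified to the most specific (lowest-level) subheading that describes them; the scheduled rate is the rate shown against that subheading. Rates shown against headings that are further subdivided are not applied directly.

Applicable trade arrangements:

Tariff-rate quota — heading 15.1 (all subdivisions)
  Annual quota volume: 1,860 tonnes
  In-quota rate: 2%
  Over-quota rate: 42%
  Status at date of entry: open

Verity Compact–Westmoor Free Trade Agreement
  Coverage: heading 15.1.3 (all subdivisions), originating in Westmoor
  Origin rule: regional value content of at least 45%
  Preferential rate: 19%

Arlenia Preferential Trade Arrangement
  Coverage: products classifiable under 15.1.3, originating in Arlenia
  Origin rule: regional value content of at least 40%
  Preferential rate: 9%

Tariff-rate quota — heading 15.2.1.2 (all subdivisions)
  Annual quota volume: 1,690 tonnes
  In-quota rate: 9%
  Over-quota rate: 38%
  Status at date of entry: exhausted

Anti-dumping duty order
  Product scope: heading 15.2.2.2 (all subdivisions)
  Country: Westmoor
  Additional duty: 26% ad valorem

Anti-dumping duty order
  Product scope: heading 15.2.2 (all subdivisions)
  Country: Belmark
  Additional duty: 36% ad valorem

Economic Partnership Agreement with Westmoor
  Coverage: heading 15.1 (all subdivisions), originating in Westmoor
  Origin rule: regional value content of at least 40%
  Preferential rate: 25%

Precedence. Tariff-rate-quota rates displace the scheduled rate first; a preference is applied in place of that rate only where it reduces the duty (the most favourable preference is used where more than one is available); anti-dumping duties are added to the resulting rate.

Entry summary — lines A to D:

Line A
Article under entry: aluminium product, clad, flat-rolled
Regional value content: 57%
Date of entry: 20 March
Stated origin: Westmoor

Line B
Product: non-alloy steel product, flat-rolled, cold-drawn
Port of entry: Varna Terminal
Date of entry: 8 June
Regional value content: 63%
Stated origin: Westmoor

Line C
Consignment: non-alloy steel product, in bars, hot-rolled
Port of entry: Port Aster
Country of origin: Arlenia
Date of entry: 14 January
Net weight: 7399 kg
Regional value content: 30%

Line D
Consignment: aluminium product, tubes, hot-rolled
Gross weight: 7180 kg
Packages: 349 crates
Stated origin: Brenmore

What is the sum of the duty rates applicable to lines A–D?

45%

Line A: aluminium → 15.2; flat-rolled → 15.2.1; clad → 15.2.1.1. Scheduled 30%. Westmoor agreement on 15.1.3: 15.2.1.1 not covered; Westmoor agreement on 15.1: 15.2.1.1 not covered. → 30%.
Line B: non-alloy steel → 15.1; flat-rolled → 15.1.1; cold-drawn → 15.1.1.2. Scheduled 15%. quota on 15.1 open → in-quota 2%; Westmoor agreement on 15.1.3: 15.1.1.2 not covered; Westmoor agreement on 15.1: RVC ≥ 40% → 25% available; preference 25% not lower than 2% → no reduction. → 2%.
Line C: non-alloy steel → 15.1; in bars → 15.1.3; hot-rolled → 15.1.3.2. Scheduled 15%. quota on 15.1 open → in-quota 2%; Arlenia agreement on 15.1.3: RVC < 40%. → 2%.
Line D: aluminium → 15.2; tubes → 15.2.2; hot-rolled → 15.2.2.1. Scheduled 11%. No special measure applies. → 11%.
Sum: 30% + 2% + 2% + 11% = 45%.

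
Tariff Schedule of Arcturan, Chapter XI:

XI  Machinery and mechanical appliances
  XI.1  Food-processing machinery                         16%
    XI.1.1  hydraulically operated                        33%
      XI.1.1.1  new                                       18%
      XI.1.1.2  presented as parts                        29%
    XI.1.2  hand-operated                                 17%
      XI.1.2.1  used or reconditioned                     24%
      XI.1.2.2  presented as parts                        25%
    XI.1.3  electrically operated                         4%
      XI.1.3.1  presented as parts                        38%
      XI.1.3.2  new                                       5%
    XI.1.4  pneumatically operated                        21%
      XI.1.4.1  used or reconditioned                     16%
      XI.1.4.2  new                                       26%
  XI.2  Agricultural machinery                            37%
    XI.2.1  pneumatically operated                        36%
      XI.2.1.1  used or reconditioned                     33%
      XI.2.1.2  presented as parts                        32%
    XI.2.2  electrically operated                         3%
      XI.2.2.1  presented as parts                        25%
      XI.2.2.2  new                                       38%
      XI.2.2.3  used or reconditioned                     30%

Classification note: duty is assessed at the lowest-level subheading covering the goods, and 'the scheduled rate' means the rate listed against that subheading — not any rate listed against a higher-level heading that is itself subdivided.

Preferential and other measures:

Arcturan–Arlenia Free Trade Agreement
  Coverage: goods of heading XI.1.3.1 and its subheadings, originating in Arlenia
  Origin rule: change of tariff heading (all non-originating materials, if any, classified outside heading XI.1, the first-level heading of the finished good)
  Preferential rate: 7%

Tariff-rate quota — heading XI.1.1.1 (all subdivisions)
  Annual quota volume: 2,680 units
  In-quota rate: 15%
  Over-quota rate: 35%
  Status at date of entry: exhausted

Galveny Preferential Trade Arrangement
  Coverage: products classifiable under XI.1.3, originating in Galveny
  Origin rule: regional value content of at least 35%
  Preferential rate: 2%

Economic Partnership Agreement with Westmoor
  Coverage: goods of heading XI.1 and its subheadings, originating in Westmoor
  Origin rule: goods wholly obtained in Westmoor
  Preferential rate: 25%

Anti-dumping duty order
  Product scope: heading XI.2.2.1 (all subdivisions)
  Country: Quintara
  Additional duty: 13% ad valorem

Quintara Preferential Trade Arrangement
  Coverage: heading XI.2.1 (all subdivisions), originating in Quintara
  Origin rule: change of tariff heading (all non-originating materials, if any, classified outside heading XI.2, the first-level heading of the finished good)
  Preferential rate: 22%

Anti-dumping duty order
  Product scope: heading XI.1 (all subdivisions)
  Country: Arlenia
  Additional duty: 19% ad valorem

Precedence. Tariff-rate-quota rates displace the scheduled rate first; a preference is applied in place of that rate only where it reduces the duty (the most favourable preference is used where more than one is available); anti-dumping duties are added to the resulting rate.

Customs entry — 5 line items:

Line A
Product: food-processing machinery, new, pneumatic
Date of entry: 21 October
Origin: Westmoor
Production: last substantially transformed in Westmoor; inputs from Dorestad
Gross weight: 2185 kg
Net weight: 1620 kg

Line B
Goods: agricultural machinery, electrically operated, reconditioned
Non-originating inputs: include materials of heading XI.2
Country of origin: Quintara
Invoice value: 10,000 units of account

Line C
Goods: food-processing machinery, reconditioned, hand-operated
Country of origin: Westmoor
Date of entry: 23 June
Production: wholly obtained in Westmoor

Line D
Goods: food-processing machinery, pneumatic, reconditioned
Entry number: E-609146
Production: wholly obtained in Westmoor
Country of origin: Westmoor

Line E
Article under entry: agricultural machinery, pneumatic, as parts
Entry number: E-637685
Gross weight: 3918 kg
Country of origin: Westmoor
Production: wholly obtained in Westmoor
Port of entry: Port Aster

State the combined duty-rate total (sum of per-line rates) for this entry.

128%

Line A: food-processing → XI.1; pneumatic → XI.1.4; new → XI.1.4.2. Scheduled 26%. Westmoor agreement on XI.1: not wholly obtained. → 26%.
Line B: agricultural → XI.2; electrically operated → XI.2.2; reconditioned → XI.2.2.3. Scheduled 30%. Quintara agreement on XI.2.1: XI.2.2.3 not covered. → 30%.
Line C: food-processing → XI.1; hand-operated → XI.1.2; reconditioned → XI.1.2.1. Scheduled 24%. Westmoor agreement on XI.1: wholly obtained → 25% available; preference 25% not lower than 24% → no reduction. → 24%.
Line D: food-processing → XI.1; pneumatic → XI.1.4; reconditioned → XI.1.4.1. Scheduled 16%. Westmoor agreement on XI.1: wholly obtained → 25% available; preference 25% not lower than 16% → no reduction. → 16%.
Line E: agricultural → XI.2; pneumatic → XI.2.1; as parts → XI.2.1.2. Scheduled 32%. Westmoor agreement on XI.1: XI.2.1.2 not covered. → 32%.
Sum: 26% + 30% + 24% + 16% + 32% = 128%.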